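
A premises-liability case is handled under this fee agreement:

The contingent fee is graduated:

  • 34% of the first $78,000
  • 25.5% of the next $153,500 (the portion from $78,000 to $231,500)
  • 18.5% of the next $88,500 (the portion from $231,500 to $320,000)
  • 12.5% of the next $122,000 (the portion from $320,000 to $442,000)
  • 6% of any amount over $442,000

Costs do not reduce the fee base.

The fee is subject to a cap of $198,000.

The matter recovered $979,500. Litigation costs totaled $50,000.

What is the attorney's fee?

Fee base is the gross recovery, $979,500; costs are reimbursed separately.
First $78,000 at 34% = $26,520.00
Next $153,500 at 25.5% = $39,142.50
Next $88,500 at 18.5% = $16,372.50
Next $122,000 at 12.5% = $15,250.00
Remaining $537,500 at 6% = $32,250.00
Fee: $26,520.00 + $39,142.50 + $16,372.50 + $15,250.00 + $32,250.00 = $129,535.00
$129,535.00 is under the $198,000 cap.

$129,535.00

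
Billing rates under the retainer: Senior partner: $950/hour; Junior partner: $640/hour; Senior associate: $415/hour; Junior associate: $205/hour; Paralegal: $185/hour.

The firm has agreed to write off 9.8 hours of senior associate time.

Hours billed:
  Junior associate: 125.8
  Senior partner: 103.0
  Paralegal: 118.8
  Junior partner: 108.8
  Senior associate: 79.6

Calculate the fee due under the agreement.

$244,216.00

Senior partner: 103.0 × $950 = $97,850.00
Junior partner: 108.8 × $640 = $69,632.00
Senior associate: 79.6 × $415 = $33,034.00
Junior associate: 125.8 × $205 = $25,789.00
Paralegal: 118.8 × $185 = $21,978.00
Subtotal: $248,283.00
Write-off: 9.8 × $415 = $4,067.00
Total: $248,283.00 − $4,067.00 = $244,216.00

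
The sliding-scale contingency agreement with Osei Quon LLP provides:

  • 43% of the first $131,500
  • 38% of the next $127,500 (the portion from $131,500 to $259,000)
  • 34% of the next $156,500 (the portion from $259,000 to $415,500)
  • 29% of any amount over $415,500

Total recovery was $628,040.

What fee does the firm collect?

$219,841.60

First $131,500 at 43% = $56,545.00
Next $127,500 at 38% = $48,450.00
Next $156,500 at 34% = $53,210.00
Remaining $212,540 at 29% = $61,636.60
Fee: $56,545.00 + $48,450.00 + $53,210.00 + $61,636.60 = $219,841.60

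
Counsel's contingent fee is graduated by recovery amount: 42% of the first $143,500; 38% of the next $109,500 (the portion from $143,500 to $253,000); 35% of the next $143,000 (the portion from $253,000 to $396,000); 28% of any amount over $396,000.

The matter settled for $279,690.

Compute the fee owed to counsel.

$111,221.50

First $143,500 at 42% = $60,270.00
Next $109,500 at 38% = $41,610.00
Remaining $26,690 at 35% = $9,341.50
Fee: $60,270.00 + $41,610.00 + $9,341.50 = $111,221.50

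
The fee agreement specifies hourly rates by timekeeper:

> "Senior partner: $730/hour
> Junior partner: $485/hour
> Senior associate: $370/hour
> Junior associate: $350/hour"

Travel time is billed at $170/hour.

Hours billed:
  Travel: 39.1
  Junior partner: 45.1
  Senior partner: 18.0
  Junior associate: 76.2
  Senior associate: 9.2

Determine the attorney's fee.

$71,734.50

Senior partner: 18.0 × $730 = $13,140.00
Junior partner: 45.1 × $485 = $21,873.50
Senior associate: 9.2 × $370 = $3,404.00
Junior associate: 76.2 × $350 = $26,670.00
Subtotal: $13,140.00 + $21,873.50 + $3,404.00 + $26,670.00 = $65,087.50
Travel: 39.1 × $170 = $6,647.00
Total: $65,087.50 + $6,647.00 = $71,734.50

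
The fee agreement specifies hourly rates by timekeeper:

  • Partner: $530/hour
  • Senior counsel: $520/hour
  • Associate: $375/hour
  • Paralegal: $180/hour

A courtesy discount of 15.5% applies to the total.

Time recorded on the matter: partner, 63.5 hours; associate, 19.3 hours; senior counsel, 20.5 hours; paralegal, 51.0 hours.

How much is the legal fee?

$51,318.96

Partner: 63.5 × $530 = $33,655.00
Senior counsel: 20.5 × $520 = $10,660.00
Associate: 19.3 × $375 = $7,237.50
Paralegal: 51.0 × $180 = $9,180.00
Subtotal: $60,732.50
Less 15.5% discount: −$9,413.54
Total: $60,732.50 − $9,413.54 = $51,318.96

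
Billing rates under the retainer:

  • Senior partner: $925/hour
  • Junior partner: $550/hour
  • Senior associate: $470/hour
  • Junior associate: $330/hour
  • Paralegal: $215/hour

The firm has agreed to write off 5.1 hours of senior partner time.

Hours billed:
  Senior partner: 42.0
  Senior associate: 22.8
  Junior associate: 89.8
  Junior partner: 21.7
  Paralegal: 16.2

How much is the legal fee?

$89,900.50

Senior partner: 42.0 × $925 = $38,850.00
Junior partner: 21.7 × $550 = $11,935.00
Senior associate: 22.8 × $470 = $10,716.00
Junior associate: 89.8 × $330 = $29,634.00
Paralegal: 16.2 × $215 = $3,483.00
Subtotal: $94,618.00
Write-off: 5.1 × $925 = $4,717.50
Total: $94,618.00 − $4,717.50 = $89,900.50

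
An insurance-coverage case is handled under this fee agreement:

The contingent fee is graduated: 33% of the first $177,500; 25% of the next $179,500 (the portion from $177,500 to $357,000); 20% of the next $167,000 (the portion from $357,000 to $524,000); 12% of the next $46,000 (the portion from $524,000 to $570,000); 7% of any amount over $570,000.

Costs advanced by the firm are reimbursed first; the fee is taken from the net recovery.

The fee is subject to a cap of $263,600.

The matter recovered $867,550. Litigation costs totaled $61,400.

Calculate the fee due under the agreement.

$158,900.50

Fee base (net of costs): $867,550 − $61,400 = $806,150
First $177,500 at 33% = $58,575.00
Next $179,500 at 25% = $44,875.00
Next $167,000 at 20% = $33,400.00
Next $46,000 at 12% = $5,520.00
Remaining $236,150 at 7% = $16,530.50
Fee: $58,575.00 + $44,875.00 + $33,400.00 + $5,520.00 + $16,530.50 = $158,900.50
$158,900.50 is under the $263,600 cap.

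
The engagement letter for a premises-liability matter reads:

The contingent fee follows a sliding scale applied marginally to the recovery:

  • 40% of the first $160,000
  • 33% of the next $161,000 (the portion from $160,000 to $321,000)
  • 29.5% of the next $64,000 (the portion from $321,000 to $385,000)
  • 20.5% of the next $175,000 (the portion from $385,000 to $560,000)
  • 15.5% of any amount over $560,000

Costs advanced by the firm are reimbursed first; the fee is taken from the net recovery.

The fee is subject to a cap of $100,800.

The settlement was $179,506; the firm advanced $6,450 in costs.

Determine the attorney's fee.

$68,308.48

Fee base (net of costs): $179,506 − $6,450 = $173,056
First $160,000 at 40% = $64,000.00
Remaining $13,056 at 33% = $4,308.48
Fee: $64,000.00 + $4,308.48 = $68,308.48
$68,308.48 is under the $100,800 cap.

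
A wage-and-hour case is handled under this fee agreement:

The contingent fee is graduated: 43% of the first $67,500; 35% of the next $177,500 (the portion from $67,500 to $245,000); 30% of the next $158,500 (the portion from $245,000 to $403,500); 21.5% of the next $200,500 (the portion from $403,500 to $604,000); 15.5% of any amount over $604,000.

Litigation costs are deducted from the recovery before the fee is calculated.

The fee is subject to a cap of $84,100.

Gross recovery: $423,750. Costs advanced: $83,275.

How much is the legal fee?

$84,100.00

Fee base (net of costs): $423,750 − $83,275 = $340,475
First $67,500 at 43% = $29,025.00
Next $177,500 at 35% = $62,125.00
Remaining $95,475 at 30% = $28,642.50
Fee: $29,025.00 + $62,125.00 + $28,642.50 = $119,792.50
$119,792.50 exceeds the $84,100 cap, so the fee is capped at $84,100.00.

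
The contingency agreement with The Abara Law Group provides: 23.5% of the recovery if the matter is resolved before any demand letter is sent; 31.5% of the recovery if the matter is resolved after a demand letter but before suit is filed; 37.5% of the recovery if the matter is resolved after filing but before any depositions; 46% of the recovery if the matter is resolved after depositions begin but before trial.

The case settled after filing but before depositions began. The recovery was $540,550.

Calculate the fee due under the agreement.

$202,706.25

The matter settled after filing but before depositions began, so the 37.5% rate applies.
$540,550 × 37.5% = $202,706.25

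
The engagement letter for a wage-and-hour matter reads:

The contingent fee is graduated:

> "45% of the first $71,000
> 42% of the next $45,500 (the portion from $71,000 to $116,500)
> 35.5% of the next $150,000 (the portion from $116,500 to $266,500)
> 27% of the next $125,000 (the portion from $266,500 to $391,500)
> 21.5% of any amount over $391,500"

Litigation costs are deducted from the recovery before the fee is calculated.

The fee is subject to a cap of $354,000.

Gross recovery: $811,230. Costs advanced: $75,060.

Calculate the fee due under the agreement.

Fee base (net of costs): $811,230 − $75,060 = $736,170
First $71,000 at 45% = $31,950.00
Next $45,500 at 42% = $19,110.00
Next $150,000 at 35.5% = $53,250.00
Next $125,000 at 27% = $33,750.00
Remaining $344,670 at 21.5% = $74,104.05
Fee: $31,950.00 + $19,110.00 + $53,250.00 + $33,750.00 + $74,104.05 = $212,164.05
$212,164.05 is under the $354,000 cap.

$212,164.05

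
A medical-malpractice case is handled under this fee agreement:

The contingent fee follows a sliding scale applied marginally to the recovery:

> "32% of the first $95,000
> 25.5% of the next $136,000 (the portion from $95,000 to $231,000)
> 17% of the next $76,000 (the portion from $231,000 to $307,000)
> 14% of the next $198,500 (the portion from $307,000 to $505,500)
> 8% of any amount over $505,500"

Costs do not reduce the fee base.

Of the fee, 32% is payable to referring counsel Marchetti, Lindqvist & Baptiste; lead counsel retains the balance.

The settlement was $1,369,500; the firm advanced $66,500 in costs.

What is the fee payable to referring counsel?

$55,971.20

Fee base is the gross recovery, $1,369,500; costs are reimbursed separately.
First $95,000 at 32% = $30,400.00
Next $136,000 at 25.5% = $34,680.00
Next $76,000 at 17% = $12,920.00
Next $198,500 at 14% = $27,790.00
Remaining $864,000 at 8% = $69,120.00
Fee: $30,400.00 + $34,680.00 + $12,920.00 + $27,790.00 + $69,120.00 = $174,910.00
Referral share: 32% of $174,910.00 = $55,971.20; lead counsel retains $174,910.00 − $55,971.20 = $118,938.80.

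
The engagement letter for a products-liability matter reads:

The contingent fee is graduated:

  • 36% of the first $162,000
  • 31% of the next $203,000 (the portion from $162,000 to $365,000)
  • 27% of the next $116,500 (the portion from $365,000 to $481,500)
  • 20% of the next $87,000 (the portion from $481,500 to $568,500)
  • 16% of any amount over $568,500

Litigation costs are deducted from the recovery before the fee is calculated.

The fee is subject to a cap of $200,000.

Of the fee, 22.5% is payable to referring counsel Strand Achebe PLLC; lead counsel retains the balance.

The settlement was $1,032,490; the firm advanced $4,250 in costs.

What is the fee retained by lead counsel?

$155,000.00

Fee base (net of costs): $1,032,490 − $4,250 = $1,028,240
First $162,000 at 36% = $58,320.00
Next $203,000 at 31% = $62,930.00
Next $116,500 at 27% = $31,455.00
Next $87,000 at 20% = $17,400.00
Remaining $459,740 at 16% = $73,558.40
Fee: $58,320.00 + $62,930.00 + $31,455.00 + $17,400.00 + $73,558.40 = $243,663.40
$243,663.40 exceeds the $200,000 cap, so the fee is capped at $200,000.00.
Referral share: 22.5% of $200,000.00 = $45,000.00; lead counsel retains $200,000.00 − $45,000.00 = $155,000.00.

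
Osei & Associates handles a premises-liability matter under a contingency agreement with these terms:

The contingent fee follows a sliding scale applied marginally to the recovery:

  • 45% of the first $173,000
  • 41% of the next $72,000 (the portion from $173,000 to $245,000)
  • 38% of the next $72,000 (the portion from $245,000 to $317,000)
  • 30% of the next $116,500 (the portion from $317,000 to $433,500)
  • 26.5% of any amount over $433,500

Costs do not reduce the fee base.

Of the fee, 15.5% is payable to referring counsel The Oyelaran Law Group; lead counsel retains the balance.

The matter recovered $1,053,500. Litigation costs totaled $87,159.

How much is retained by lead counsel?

$282,213.10

Fee base is the gross recovery, $1,053,500; costs are reimbursed separately.
First $173,000 at 45% = $77,850.00
Next $72,000 at 41% = $29,520.00
Next $72,000 at 38% = $27,360.00
Next $116,500 at 30% = $34,950.00
Remaining $620,000 at 26.5% = $164,300.00
Fee: $77,850.00 + $29,520.00 + $27,360.00 + $34,950.00 + $164,300.00 = $333,980.00
Referral share: 15.5% of $333,980.00 = $51,766.90; lead counsel retains $333,980.00 − $51,766.90 = $282,213.10.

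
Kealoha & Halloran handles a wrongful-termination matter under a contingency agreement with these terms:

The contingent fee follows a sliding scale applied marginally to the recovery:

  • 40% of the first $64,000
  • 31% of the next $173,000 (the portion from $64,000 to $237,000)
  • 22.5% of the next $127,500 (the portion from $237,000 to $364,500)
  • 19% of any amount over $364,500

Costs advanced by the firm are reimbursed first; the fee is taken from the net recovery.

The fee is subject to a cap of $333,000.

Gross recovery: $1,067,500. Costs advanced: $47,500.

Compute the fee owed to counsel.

$232,462.50

Fee base (net of costs): $1,067,500 − $47,500 = $1,020,000
First $64,000 at 40% = $25,600.00
Next $173,000 at 31% = $53,630.00
Next $127,500 at 22.5% = $28,687.50
Remaining $655,500 at 19% = $124,545.00
Fee: $25,600.00 + $53,630.00 + $28,687.50 + $124,545.00 = $232,462.50
$232,462.50 is under the $333,000 cap.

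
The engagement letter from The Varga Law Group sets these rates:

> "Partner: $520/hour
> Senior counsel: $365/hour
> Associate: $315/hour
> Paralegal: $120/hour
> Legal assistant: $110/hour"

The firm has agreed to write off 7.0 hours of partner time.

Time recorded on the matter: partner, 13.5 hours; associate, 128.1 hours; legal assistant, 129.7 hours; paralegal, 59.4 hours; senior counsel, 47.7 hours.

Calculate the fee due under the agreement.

$82,537.00

Partner: 13.5 × $520 = $7,020.00
Senior counsel: 47.7 × $365 = $17,410.50
Associate: 128.1 × $315 = $40,351.50
Paralegal: 59.4 × $120 = $7,128.00
Legal assistant: 129.7 × $110 = $14,267.00
Subtotal: $86,177.00
Write-off: 7.0 × $520 = $3,640.00
Total: $86,177.00 − $3,640.00 = $82,537.00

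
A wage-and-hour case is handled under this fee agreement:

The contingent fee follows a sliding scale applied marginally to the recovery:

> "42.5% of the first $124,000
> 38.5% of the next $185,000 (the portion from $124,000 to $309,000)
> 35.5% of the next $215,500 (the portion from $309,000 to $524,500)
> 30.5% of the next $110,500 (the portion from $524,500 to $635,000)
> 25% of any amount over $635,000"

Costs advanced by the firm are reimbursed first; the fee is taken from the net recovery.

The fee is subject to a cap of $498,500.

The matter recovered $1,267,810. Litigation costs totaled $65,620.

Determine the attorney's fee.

Fee base (net of costs): $1,267,810 − $65,620 = $1,202,190
First $124,000 at 42.5% = $52,700.00
Next $185,000 at 38.5% = $71,225.00
Next $215,500 at 35.5% = $76,502.50
Next $110,500 at 30.5% = $33,702.50
Remaining $567,190 at 25% = $141,797.50
Fee: $52,700.00 + $71,225.00 + $76,502.50 + $33,702.50 + $141,797.50 = $375,927.50
$375,927.50 is under the $498,500 cap.

$375,927.50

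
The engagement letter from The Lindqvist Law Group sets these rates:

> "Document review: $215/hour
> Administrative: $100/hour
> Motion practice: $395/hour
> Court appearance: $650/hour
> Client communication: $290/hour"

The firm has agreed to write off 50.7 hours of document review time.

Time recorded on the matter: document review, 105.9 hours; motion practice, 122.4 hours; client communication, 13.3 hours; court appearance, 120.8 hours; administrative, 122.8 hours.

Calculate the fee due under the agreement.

Document review: 105.9 × $215 = $22,768.50
Administrative: 122.8 × $100 = $12,280.00
Motion practice: 122.4 × $395 = $48,348.00
Court appearance: 120.8 × $650 = $78,520.00
Client communication: 13.3 × $290 = $3,857.00
Subtotal: $165,773.50
Write-off: 50.7 × $215 = $10,900.50
Total: $165,773.50 − $10,900.50 = $154,873.00

$154,873.00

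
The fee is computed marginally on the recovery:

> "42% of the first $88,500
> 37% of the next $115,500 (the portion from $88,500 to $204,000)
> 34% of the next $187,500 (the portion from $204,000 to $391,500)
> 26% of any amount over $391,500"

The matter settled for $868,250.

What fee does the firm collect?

First $88,500 at 42% = $37,170.00
Next $115,500 at 37% = $42,735.00
Next $187,500 at 34% = $63,750.00
Remaining $476,750 at 26% = $123,955.00
Fee: $37,170.00 + $42,735.00 + $63,750.00 + $123,955.00 = $267,610.00

$267,610.00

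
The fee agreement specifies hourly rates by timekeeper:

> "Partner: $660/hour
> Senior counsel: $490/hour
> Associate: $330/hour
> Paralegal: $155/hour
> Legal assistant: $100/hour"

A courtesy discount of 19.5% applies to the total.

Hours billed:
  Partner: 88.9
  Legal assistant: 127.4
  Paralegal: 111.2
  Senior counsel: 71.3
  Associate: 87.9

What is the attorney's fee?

Partner: 88.9 × $660 = $58,674.00
Senior counsel: 71.3 × $490 = $34,937.00
Associate: 87.9 × $330 = $29,007.00
Paralegal: 111.2 × $155 = $17,236.00
Legal assistant: 127.4 × $100 = $12,740.00
Subtotal: $152,594.00
Less 19.5% discount: −$29,755.83
Total: $152,594.00 − $29,755.83 = $122,838.17

$122,838.17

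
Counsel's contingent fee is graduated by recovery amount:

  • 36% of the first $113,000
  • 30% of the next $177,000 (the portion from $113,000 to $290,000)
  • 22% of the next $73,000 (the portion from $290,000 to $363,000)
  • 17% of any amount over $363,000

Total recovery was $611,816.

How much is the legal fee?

First $113,000 at 36% = $40,680.00
Next $177,000 at 30% = $53,100.00
Next $73,000 at 22% = $16,060.00
Remaining $248,816 at 17% = $42,298.72
Fee: $40,680.00 + $53,100.00 + $16,060.00 + $42,298.72 = $152,138.72

$152,138.72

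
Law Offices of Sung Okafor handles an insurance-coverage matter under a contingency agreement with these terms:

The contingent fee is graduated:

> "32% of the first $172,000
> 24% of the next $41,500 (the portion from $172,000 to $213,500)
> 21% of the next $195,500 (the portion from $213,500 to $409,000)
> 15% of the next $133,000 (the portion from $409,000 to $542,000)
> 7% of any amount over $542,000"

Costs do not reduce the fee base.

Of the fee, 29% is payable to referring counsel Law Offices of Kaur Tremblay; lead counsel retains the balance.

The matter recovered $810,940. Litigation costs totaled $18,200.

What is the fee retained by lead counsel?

$102,829.87

Fee base is the gross recovery, $810,940; costs are reimbursed separately.
First $172,000 at 32% = $55,040.00
Next $41,500 at 24% = $9,960.00
Next $195,500 at 21% = $41,055.00
Next $133,000 at 15% = $19,950.00
Remaining $268,940 at 7% = $18,825.80
Fee: $55,040.00 + $9,960.00 + $41,055.00 + $19,950.00 + $18,825.80 = $144,830.80
Referral share: 29% of $144,830.80 = $42,000.93; lead counsel retains $144,830.80 − $42,000.93 = $102,829.87.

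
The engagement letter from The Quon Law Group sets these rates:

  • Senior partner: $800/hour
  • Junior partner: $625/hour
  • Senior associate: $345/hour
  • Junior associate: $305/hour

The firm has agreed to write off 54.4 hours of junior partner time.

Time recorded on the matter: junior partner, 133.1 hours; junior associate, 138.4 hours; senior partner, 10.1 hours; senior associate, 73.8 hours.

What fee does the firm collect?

$124,940.50

Senior partner: 10.1 × $800 = $8,080.00
Junior partner: 133.1 × $625 = $83,187.50
Senior associate: 73.8 × $345 = $25,461.00
Junior associate: 138.4 × $305 = $42,212.00
Subtotal: $158,940.50
Write-off: 54.4 × $625 = $34,000.00
Total: $158,940.50 − $34,000.00 = $124,940.50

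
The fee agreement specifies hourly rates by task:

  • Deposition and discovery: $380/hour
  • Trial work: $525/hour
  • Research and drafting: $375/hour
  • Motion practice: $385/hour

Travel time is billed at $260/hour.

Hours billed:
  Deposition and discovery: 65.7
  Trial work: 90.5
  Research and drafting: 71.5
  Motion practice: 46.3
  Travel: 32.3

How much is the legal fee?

$125,514.50

Deposition and discovery: 65.7 × $380 = $24,966.00
Trial work: 90.5 × $525 = $47,512.50
Research and drafting: 71.5 × $375 = $26,812.50
Motion practice: 46.3 × $385 = $17,825.50
Subtotal: $24,966.00 + $47,512.50 + $26,812.50 + $17,825.50 = $117,116.50
Travel: 32.3 × $260 = $8,398.00
Total: $117,116.50 + $8,398.00 = $125,514.50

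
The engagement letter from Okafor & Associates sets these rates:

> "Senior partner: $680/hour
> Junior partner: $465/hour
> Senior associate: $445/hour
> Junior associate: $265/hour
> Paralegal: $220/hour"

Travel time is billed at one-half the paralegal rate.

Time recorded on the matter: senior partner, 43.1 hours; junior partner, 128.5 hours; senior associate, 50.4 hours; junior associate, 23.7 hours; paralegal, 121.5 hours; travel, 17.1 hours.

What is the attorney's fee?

$146,380.00

Senior partner: 43.1 × $680 = $29,308.00
Junior partner: 128.5 × $465 = $59,752.50
Senior associate: 50.4 × $445 = $22,428.00
Junior associate: 23.7 × $265 = $6,280.50
Paralegal: 121.5 × $220 = $26,730.00
Subtotal: $29,308.00 + $59,752.50 + $22,428.00 + $6,280.50 + $26,730.00 = $144,499.00
Travel: 17.1 × ($220 ÷ 2) = 17.1 × $110.00 = $1,881.00
Total: $144,499.00 + $1,881.00 = $146,380.00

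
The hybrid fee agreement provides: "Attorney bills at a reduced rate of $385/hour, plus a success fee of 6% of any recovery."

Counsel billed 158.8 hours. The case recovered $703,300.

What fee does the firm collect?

Hourly: 158.8 × $385 = $61,138.00
Success fee: 6% of $703,300 = $42,198.00
Total: $61,138.00 + $42,198.00 = $103,336.00

$103,336.00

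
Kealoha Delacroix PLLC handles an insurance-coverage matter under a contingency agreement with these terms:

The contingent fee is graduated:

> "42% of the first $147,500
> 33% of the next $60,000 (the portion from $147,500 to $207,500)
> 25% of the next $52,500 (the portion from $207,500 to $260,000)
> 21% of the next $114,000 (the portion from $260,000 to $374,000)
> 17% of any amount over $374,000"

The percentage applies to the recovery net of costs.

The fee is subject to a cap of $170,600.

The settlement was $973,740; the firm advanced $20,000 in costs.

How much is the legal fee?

$170,600.00

Fee base (net of costs): $973,740 − $20,000 = $953,740
First $147,500 at 42% = $61,950.00
Next $60,000 at 33% = $19,800.00
Next $52,500 at 25% = $13,125.00
Next $114,000 at 21% = $23,940.00
Remaining $579,740 at 17% = $98,555.80
Fee: $61,950.00 + $19,800.00 + $13,125.00 + $23,940.00 + $98,555.80 = $217,370.80
$217,370.80 exceeds the $170,600 cap, so the fee is capped at $170,600.00.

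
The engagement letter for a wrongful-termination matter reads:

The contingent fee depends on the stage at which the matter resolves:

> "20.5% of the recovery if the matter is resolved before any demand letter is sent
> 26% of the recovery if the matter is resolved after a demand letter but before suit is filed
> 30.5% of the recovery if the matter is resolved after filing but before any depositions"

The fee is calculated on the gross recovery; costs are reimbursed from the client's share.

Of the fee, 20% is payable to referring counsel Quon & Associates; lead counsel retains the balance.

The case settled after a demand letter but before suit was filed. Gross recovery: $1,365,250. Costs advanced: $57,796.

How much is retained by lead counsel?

Fee base is the gross recovery, $1,365,250; costs are reimbursed separately.
The matter settled after a demand letter but before suit was filed, so the 26% rate applies.
$1,365,250 × 26% = $354,965.00
Referral share: 20% of $354,965.00 = $70,993.00; lead counsel retains $354,965.00 − $70,993.00 = $283,972.00.

$283,972.00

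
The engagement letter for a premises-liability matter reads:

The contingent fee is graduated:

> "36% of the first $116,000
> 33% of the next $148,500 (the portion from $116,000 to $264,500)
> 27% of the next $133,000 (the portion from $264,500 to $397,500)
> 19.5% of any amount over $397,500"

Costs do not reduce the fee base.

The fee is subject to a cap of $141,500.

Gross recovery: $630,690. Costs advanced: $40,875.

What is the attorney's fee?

$141,500.00

Fee base is the gross recovery, $630,690; costs are reimbursed separately.
First $116,000 at 36% = $41,760.00
Next $148,500 at 33% = $49,005.00
Next $133,000 at 27% = $35,910.00
Remaining $233,190 at 19.5% = $45,472.05
Fee: $41,760.00 + $49,005.00 + $35,910.00 + $45,472.05 = $172,147.05
$172,147.05 exceeds the $141,500 cap, so the fee is capped at $141,500.00.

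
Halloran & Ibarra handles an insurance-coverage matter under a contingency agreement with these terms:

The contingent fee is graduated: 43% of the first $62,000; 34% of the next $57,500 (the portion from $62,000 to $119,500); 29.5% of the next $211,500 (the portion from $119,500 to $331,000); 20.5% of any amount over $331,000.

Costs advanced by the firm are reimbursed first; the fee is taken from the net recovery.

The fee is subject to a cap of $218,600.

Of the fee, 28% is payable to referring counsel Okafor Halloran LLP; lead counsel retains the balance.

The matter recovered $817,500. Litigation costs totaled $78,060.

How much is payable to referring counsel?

Fee base (net of costs): $817,500 − $78,060 = $739,440
First $62,000 at 43% = $26,660.00
Next $57,500 at 34% = $19,550.00
Next $211,500 at 29.5% = $62,392.50
Remaining $408,440 at 20.5% = $83,730.20
Fee: $26,660.00 + $19,550.00 + $62,392.50 + $83,730.20 = $192,332.70
$192,332.70 is under the $218,600 cap.
Referral share: 28% of $192,332.70 = $53,853.16; lead counsel retains $192,332.70 − $53,853.16 = $138,479.54.

$53,853.16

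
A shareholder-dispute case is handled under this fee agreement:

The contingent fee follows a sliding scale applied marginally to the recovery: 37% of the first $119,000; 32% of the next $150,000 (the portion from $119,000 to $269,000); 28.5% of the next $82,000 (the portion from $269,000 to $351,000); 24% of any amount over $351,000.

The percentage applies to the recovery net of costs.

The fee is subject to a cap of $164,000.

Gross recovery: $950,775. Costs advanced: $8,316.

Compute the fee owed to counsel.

$164,000.00

Fee base (net of costs): $950,775 − $8,316 = $942,459
First $119,000 at 37% = $44,030.00
Next $150,000 at 32% = $48,000.00
Next $82,000 at 28.5% = $23,370.00
Remaining $591,459 at 24% = $141,950.16
Fee: $44,030.00 + $48,000.00 + $23,370.00 + $141,950.16 = $257,350.16
$257,350.16 exceeds the $164,000 cap, so the fee is capped at $164,000.00.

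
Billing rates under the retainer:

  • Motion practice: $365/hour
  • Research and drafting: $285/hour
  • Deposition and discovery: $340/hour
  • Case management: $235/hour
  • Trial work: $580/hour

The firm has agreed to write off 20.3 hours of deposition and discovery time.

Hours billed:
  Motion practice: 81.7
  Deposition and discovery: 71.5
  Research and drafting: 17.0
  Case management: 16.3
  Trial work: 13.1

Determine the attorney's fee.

Motion practice: 81.7 × $365 = $29,820.50
Research and drafting: 17.0 × $285 = $4,845.00
Deposition and discovery: 71.5 × $340 = $24,310.00
Case management: 16.3 × $235 = $3,830.50
Trial work: 13.1 × $580 = $7,598.00
Subtotal: $70,404.00
Write-off: 20.3 × $340 = $6,902.00
Total: $70,404.00 − $6,902.00 = $63,502.00

$63,502.00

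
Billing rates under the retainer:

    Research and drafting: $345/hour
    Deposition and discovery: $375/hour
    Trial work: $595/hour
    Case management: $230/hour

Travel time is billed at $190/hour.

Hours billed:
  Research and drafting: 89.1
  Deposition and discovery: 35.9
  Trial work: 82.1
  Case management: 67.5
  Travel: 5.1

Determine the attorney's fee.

Research and drafting: 89.1 × $345 = $30,739.50
Deposition and discovery: 35.9 × $375 = $13,462.50
Trial work: 82.1 × $595 = $48,849.50
Case management: 67.5 × $230 = $15,525.00
Subtotal: $30,739.50 + $13,462.50 + $48,849.50 + $15,525.00 = $108,576.50
Travel: 5.1 × $190 = $969.00
Total: $108,576.50 + $969.00 = $109,545.50

$109,545.50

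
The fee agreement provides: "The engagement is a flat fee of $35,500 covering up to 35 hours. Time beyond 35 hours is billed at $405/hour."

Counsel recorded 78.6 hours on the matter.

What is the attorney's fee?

$53,158.00

Flat fee: $35,500.00
Excess hours: 78.6 − 35 = 43.6
Overrun: 43.6 × $405 = $17,658.00
Total: $35,500.00 + $17,658.00 = $53,158.00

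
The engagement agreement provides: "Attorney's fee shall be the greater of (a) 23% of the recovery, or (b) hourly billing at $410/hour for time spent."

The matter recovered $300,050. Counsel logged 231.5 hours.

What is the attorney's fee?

$94,915.00

(a) 23% of $300,050 = $69,011.50
(b) 231.5 × $410 = $94,915.00
The greater is (b): $94,915.00.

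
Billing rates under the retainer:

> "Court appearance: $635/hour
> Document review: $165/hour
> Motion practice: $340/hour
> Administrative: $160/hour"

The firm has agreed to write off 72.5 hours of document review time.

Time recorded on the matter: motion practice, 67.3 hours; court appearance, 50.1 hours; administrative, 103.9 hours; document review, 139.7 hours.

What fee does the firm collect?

$82,407.50

Court appearance: 50.1 × $635 = $31,813.50
Document review: 139.7 × $165 = $23,050.50
Motion practice: 67.3 × $340 = $22,882.00
Administrative: 103.9 × $160 = $16,624.00
Subtotal: $94,370.00
Write-off: 72.5 × $165 = $11,962.50
Total: $94,370.00 − $11,962.50 = $82,407.50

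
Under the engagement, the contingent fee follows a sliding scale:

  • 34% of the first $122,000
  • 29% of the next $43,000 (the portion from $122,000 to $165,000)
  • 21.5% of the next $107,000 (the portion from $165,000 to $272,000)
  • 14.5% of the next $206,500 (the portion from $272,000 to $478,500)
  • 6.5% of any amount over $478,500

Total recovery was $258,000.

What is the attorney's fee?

First $122,000 at 34% = $41,480.00
Next $43,000 at 29% = $12,470.00
Remaining $93,000 at 21.5% = $19,995.00
Fee: $41,480.00 + $12,470.00 + $19,995.00 = $73,945.00

$73,945.00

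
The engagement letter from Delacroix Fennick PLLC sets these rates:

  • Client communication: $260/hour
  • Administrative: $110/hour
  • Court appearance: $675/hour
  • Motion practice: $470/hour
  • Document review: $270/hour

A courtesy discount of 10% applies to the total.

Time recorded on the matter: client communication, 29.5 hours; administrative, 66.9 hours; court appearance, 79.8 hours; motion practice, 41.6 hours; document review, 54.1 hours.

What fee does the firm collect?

$92,747.70

Client communication: 29.5 × $260 = $7,670.00
Administrative: 66.9 × $110 = $7,359.00
Court appearance: 79.8 × $675 = $53,865.00
Motion practice: 41.6 × $470 = $19,552.00
Document review: 54.1 × $270 = $14,607.00
Subtotal: $103,053.00
Less 10% discount: −$10,305.30
Total: $103,053.00 − $10,305.30 = $92,747.70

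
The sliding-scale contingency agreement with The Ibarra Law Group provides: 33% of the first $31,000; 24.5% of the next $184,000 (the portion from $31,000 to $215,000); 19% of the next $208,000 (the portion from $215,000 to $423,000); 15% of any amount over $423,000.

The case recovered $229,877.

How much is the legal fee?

$58,136.63

First $31,000 at 33% = $10,230.00
Next $184,000 at 24.5% = $45,080.00
Remaining $14,877 at 19% = $2,826.63
Fee: $10,230.00 + $45,080.00 + $2,826.63 = $58,136.63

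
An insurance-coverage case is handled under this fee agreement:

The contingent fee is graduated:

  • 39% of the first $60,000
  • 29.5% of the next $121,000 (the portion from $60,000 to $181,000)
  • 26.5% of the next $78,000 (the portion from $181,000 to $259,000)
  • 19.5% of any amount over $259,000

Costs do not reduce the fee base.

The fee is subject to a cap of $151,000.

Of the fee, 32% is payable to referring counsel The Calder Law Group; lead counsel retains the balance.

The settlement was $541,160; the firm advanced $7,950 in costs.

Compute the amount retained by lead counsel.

$91,654.62

Fee base is the gross recovery, $541,160; costs are reimbursed separately.
First $60,000 at 39% = $23,400.00
Next $121,000 at 29.5% = $35,695.00
Next $78,000 at 26.5% = $20,670.00
Remaining $282,160 at 19.5% = $55,021.20
Fee: $23,400.00 + $35,695.00 + $20,670.00 + $55,021.20 = $134,786.20
$134,786.20 is under the $151,000 cap.
Referral share: 32% of $134,786.20 = $43,131.58; lead counsel retains $134,786.20 − $43,131.58 = $91,654.62.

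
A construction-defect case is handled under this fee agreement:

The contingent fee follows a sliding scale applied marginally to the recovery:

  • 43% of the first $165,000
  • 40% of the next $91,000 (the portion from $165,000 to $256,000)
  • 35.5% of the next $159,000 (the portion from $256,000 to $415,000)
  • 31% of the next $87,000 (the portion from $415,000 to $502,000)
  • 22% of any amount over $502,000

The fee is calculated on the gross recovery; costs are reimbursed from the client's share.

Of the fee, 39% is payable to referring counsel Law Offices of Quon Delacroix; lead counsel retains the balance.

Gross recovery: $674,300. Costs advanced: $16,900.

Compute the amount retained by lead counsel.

Fee base is the gross recovery, $674,300; costs are reimbursed separately.
First $165,000 at 43% = $70,950.00
Next $91,000 at 40% = $36,400.00
Next $159,000 at 35.5% = $56,445.00
Next $87,000 at 31% = $26,970.00
Remaining $172,300 at 22% = $37,906.00
Fee: $70,950.00 + $36,400.00 + $56,445.00 + $26,970.00 + $37,906.00 = $228,671.00
Referral share: 39% of $228,671.00 = $89,181.69; lead counsel retains $228,671.00 − $89,181.69 = $139,489.31.

$139,489.31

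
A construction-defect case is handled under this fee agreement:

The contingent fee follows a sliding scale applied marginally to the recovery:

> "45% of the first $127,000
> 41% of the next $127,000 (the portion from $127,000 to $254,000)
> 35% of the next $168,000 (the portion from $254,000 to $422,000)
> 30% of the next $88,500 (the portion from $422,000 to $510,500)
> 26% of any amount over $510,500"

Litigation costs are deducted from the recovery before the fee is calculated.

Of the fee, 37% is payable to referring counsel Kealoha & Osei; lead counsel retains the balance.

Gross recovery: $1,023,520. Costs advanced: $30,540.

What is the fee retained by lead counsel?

$201,609.32

Fee base (net of costs): $1,023,520 − $30,540 = $992,980
First $127,000 at 45% = $57,150.00
Next $127,000 at 41% = $52,070.00
Next $168,000 at 35% = $58,800.00
Next $88,500 at 30% = $26,550.00
Remaining $482,480 at 26% = $125,444.80
Fee: $57,150.00 + $52,070.00 + $58,800.00 + $26,550.00 + $125,444.80 = $320,014.80
Referral share: 37% of $320,014.80 = $118,405.48; lead counsel retains $320,014.80 − $118,405.48 = $201,609.32.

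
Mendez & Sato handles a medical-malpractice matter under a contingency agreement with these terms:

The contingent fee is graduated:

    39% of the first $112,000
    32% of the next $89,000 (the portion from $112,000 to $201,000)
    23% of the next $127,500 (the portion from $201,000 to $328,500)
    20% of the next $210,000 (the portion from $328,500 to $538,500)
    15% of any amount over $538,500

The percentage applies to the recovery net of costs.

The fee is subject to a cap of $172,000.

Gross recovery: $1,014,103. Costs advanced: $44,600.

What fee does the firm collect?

$172,000.00

Fee base (net of costs): $1,014,103 − $44,600 = $969,503
First $112,000 at 39% = $43,680.00
Next $89,000 at 32% = $28,480.00
Next $127,500 at 23% = $29,325.00
Next $210,000 at 20% = $42,000.00
Remaining $431,003 at 15% = $64,650.45
Fee: $43,680.00 + $28,480.00 + $29,325.00 + $42,000.00 + $64,650.45 = $208,135.45
$208,135.45 exceeds the $172,000 cap, so the fee is capped at $172,000.00.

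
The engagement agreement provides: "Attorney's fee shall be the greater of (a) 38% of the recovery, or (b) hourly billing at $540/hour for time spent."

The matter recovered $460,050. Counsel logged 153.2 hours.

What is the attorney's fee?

(a) 38% of $460,050 = $174,819.00
(b) 153.2 × $540 = $82,728.00
The greater is (a): $174,819.00.

$174,819.00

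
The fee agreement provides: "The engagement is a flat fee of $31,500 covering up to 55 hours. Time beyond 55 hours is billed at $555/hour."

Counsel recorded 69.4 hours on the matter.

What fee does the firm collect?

$39,492.00

Flat fee: $31,500.00
Excess hours: 69.4 − 55 = 14.4
Overrun: 14.4 × $555 = $7,992.00
Total: $31,500.00 + $7,992.00 = $39,492.00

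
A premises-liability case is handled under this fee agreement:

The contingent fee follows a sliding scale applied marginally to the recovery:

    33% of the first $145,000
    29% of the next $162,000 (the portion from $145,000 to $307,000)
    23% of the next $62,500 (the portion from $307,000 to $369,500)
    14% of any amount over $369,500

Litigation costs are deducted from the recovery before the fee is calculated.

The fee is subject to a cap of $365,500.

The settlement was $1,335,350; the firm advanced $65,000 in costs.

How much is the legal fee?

$235,324.00

Fee base (net of costs): $1,335,350 − $65,000 = $1,270,350
First $145,000 at 33% = $47,850.00
Next $162,000 at 29% = $46,980.00
Next $62,500 at 23% = $14,375.00
Remaining $900,850 at 14% = $126,119.00
Fee: $47,850.00 + $46,980.00 + $14,375.00 + $126,119.00 = $235,324.00
$235,324.00 is under the $365,500 cap.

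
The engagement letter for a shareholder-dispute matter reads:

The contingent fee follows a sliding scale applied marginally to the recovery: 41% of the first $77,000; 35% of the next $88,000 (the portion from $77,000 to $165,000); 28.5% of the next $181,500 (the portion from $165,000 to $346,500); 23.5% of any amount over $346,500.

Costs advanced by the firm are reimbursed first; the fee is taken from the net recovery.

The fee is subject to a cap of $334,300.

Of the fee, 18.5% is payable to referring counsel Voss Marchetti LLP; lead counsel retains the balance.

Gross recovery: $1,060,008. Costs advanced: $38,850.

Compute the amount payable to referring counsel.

$50,438.79

Fee base (net of costs): $1,060,008 − $38,850 = $1,021,158
First $77,000 at 41% = $31,570.00
Next $88,000 at 35% = $30,800.00
Next $181,500 at 28.5% = $51,727.50
Remaining $674,658 at 23.5% = $158,544.63
Fee: $31,570.00 + $30,800.00 + $51,727.50 + $158,544.63 = $272,642.13
$272,642.13 is under the $334,300 cap.
Referral share: 18.5% of $272,642.13 = $50,438.79; lead counsel retains $272,642.13 − $50,438.79 = $222,203.34.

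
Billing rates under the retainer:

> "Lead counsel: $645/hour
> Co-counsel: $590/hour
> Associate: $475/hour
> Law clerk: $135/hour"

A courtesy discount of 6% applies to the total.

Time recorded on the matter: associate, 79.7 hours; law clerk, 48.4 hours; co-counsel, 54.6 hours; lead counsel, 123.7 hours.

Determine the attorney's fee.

$147,008.48

Lead counsel: 123.7 × $645 = $79,786.50
Co-counsel: 54.6 × $590 = $32,214.00
Associate: 79.7 × $475 = $37,857.50
Law clerk: 48.4 × $135 = $6,534.00
Subtotal: $156,392.00
Less 6% discount: −$9,383.52
Total: $156,392.00 − $9,383.52 = $147,008.48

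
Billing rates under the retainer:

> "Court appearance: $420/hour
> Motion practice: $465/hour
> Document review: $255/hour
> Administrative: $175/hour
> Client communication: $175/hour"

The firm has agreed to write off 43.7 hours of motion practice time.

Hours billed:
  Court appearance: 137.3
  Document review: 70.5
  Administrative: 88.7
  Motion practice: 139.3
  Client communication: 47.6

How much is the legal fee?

Court appearance: 137.3 × $420 = $57,666.00
Motion practice: 139.3 × $465 = $64,774.50
Document review: 70.5 × $255 = $17,977.50
Administrative: 88.7 × $175 = $15,522.50
Client communication: 47.6 × $175 = $8,330.00
Subtotal: $164,270.50
Write-off: 43.7 × $465 = $20,320.50
Total: $164,270.50 − $20,320.50 = $143,950.00

$143,950.00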